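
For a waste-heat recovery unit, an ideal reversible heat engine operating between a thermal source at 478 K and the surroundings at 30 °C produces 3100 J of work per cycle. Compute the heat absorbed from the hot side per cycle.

Q_H ≈ 8470 J

T_C = 30 °C → 30 + 273.15 = 303.15 K.
Carnot efficiency: η = 1 − T_C/T_H = 1 − 303.15/478.00 = 0.3658.
Q_H = W/η = 3100/0.3658 = 8470 J.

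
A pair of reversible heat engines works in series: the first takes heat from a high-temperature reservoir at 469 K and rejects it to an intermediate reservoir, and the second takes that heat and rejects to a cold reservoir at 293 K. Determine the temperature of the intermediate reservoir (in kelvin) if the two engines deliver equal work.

For reversible stages Q_m = Q_H·(T_m/T_H). Setting W₁ = Q_H(1 − T_m/T_H) equal to W₂ = Q_m(1 − T_C/T_m) = Q_H·(T_m − T_C)/T_H gives T_H − T_m = T_m − T_C, so T_m = (T_H + T_C)/2 = (469.00 + 293.00)/2 = 381.0 K.

T_m ≈ 381.0 K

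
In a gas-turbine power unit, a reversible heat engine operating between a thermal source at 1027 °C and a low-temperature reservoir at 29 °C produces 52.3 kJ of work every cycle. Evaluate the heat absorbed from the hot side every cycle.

Q_H ≈ 68.1 kJ

T_H = 1027 °C → 1027 + 273.15 = 1300.15 K.
T_C = 29 °C → 29 + 273.15 = 302.15 K.
For a reversible engine, η = 1 − T_C/T_H = 1 − 302.15/1300.15 = 0.7676.
Q_H = W/η = 52.3/0.7676 = 68.1 kJ.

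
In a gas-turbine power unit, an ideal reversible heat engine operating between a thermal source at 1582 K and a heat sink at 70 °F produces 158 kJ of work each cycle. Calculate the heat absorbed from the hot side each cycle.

Q_H ≈ 194.1 kJ

T_C = 70 °F → (70 − 32) × 5/9 = 21.11 °C = 294.26 K.
The Carnot efficiency is η = 1 − T_C/T_H = 1 − 294.26/1582.00 = 0.8140.
Q_H = W/η = 158/0.8140 = 194.1 kJ.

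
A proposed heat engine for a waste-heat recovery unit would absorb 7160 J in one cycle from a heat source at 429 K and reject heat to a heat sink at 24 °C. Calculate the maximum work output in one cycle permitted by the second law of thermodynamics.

T_C = 24 °C → 24 + 273.15 = 297.15 K.
The second-law ceiling is the Carnot efficiency, η_max = 1 − T_C/T_H = 1 − 297.15/429.00 = 0.3073.
W_max = η_max · Q_H = 0.3073 × 7160 = 2200 J.

W_max ≈ 2200 J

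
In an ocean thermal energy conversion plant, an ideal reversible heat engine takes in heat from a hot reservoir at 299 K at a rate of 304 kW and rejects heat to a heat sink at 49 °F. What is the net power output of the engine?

Ẇ ≈ 16.7 kW

T_C = 49 °F → (49 − 32) × 5/9 = 9.44 °C = 282.59 K.
Carnot efficiency: η = 1 − T_C/T_H = 1 − 282.59/299.00 = 0.0549.
W = η·Q_H = 0.0549 × 304 = 16.7 kW.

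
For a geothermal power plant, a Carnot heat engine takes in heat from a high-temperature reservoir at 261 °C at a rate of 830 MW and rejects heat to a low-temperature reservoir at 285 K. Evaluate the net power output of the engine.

Ẇ ≈ 387.1 MW

T_H = 261 °C → 261 + 273.15 = 534.15 K.
η_rev = 1 − T_C/T_H = 1 − 285.00/534.15 = 0.4664.
W = η·Q_H = 0.4664 × 830 = 387.1 MW.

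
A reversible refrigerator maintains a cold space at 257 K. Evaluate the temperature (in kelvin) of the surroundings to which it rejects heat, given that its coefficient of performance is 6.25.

COP_R = T_C/(T_H − T_C) ⇒ T_H = T_C·(1 + 1/COP_R) = 257.00 × (1 + 1/6.25) = 298 K.

T_H ≈ 298 K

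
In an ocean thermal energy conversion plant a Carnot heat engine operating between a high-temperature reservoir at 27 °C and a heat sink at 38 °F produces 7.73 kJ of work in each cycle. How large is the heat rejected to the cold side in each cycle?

Q_C ≈ 90.30 kJ

T_H = 27 °C → 27 + 273.15 = 300.15 K.
T_C = 38 °F → (38 − 32) × 5/9 = 3.33 °C = 276.48 K.
η_rev = 1 − T_C/T_H = 1 − 276.48/300.15 = 0.0788.
Since Q_C/Q_H = T_C/T_H and Q_H = W/η, Q_C = W·T_C/(T_H − T_C) = 7.73 × 276.48/23.67 = 90.30 kJ.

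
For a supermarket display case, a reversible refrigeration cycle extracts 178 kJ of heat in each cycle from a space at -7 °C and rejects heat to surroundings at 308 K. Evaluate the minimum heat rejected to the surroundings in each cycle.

Q_H ≈ 206 kJ

T_C = -7 °C → -7 + 273.15 = 266.15 K.
For a reversible cycle Q_H/Q_C = T_H/T_C, so Q_H = Q_C·T_H/T_C = 178 × 308.00/266.15 = 206 kJ.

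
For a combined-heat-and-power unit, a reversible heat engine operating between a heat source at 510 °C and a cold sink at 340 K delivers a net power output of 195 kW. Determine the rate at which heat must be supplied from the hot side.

T_H = 510 °C → 510 + 273.15 = 783.15 K.
Since the cycle is reversible, η = 1 − T_C/T_H = 1 − 340.00/783.15 = 0.5659.
Q_H = W/η = 195/0.5659 = 345 kW.

Q̇_H ≈ 345 kW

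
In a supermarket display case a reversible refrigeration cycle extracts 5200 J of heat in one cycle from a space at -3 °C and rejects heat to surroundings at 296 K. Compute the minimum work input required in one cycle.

W_in ≈ 498 J

T_C = -3 °C → -3 + 273.15 = 270.15 K.
Carnot COP: COP_R = T_C/(T_H − T_C) = 270.15/25.85 = 10.4507.
W = Q_C/COP_R = 5200/10.4507 = 498 J.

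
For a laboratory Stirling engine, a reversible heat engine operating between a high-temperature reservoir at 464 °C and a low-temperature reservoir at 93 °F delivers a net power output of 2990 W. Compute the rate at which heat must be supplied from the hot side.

T_H = 464 °C → 464 + 273.15 = 737.15 K.
T_C = 93 °F → (93 − 32) × 5/9 = 33.89 °C = 307.04 K.
For a reversible engine, η = 1 − T_C/T_H = 1 − 307.04/737.15 = 0.5835.
Q_H = W/η = 2990/0.5835 = 5120 W.

Q̇_H ≈ 5120 W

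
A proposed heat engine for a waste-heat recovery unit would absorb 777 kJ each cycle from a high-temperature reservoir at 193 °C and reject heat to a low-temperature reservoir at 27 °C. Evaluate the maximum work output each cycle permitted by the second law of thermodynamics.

W_max ≈ 277 kJ

T_H = 193 °C → 193 + 273.15 = 466.15 K.
T_C = 27 °C → 27 + 273.15 = 300.15 K.
By the Carnot theorem, η_max = 1 − T_C/T_H = 1 − 300.15/466.15 = 0.3561.
W_max = η_max · Q_H = 0.3561 × 777 = 277 kJ.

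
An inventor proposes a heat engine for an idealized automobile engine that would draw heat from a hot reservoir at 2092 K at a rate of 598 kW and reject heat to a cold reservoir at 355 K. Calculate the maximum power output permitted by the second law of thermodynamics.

The second-law ceiling is the Carnot efficiency, η_max = 1 − T_C/T_H = 1 − 355.00/2092.00 = 0.8303.
W_max = η_max · Q_H = 0.8303 × 598 = 497 kW.

Ẇ_max ≈ 497 kW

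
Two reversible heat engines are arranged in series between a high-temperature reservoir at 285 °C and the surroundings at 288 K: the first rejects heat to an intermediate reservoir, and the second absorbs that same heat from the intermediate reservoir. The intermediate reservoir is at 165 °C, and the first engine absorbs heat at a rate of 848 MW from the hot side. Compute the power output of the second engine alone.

T_H = 285 °C → 285 + 273.15 = 558.15 K.
T_m = 165 °C → 165 + 273.15 = 438.15 K.
Heat entering the second stage: Q_m = Q_H·(T_m/T_H) = 848 × 438.15/558.15 = 666 MW.
Second-stage efficiency η₂ = 1 − T_C/T_m = 1 − 288.00/438.15 = 0.3427, so W₂ = η₂·Q_m = 228 MW.

Ẇ₂ ≈ 228 MW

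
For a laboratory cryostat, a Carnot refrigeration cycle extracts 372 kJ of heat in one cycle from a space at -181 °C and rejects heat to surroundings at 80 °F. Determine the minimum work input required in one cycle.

W_in ≈ 838 kJ

T_H = 80 °F → (80 − 32) × 5/9 = 26.67 °C = 299.82 K.
T_C = -181 °C → -181 + 273.15 = 92.15 K.
Carnot COP: COP_R = T_C/(T_H − T_C) = 92.15/207.67 = 0.4437.
W = Q_C/COP_R = 372/0.4437 = 838 kJ.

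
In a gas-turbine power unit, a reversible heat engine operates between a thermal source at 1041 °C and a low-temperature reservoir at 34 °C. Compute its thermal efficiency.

T_H = 1041 °C → 1041 + 273.15 = 1314.15 K.
T_C = 34 °C → 34 + 273.15 = 307.15 K.
For a reversible engine, η = 1 − T_C/T_H = 1 − 307.15/1314.15 = 0.766.

η ≈ 0.766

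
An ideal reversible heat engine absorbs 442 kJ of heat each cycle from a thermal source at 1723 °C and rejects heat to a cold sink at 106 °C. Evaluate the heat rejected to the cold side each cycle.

Q_C ≈ 84.0 kJ

T_H = 1723 °C → 1723 + 273.15 = 1996.15 K.
T_C = 106 °C → 106 + 273.15 = 379.15 K.
η_rev = 1 − T_C/T_H = 1 − 379.15/1996.15 = 0.8101.
For a reversible cycle Q_C/Q_H = T_C/T_H, so Q_C = 442 × 379.15/1996.15 = 84.0 kJ.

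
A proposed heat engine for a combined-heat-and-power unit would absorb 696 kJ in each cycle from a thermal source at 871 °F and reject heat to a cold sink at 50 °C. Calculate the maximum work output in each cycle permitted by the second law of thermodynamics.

W_max ≈ 392 kJ

T_H = 871 °F → (871 − 32) × 5/9 = 466.11 °C = 739.26 K.
T_C = 50 °C → 50 + 273.15 = 323.15 K.
By the Carnot theorem, η_max = 1 − T_C/T_H = 1 − 323.15/739.26 = 0.5629.
W_max = η_max · Q_H = 0.5629 × 696 = 392 kJ.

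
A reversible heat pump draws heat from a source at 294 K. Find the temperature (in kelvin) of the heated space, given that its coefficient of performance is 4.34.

T_H ≈ 382.0 K

COP_HP = T_H/(T_H − T_C) ⇒ T_H = T_C·COP_HP/(COP_HP − 1) = 294.00 × 4.34/(4.34 − 1) = 382.0 K.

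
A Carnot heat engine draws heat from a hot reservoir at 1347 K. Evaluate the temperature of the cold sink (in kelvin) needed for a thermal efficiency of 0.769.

T_C ≈ 311 K

From η = 1 − T_C/T_H, T_C = T_H·(1 − η) = 1347.00 × (1 − 0.769) = 311 K.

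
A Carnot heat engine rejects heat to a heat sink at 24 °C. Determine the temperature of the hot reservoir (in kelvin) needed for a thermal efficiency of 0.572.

T_C = 24 °C → 24 + 273.15 = 297.15 K.
From η = 1 − T_C/T_H, solving for T_H gives T_H = T_C/(1 − η) = 297.15/(1 − 0.572) = 694 K.

T_H ≈ 694 K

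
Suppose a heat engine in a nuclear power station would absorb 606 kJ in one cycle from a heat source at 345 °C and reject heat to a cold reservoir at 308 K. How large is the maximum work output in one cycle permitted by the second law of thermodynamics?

T_H = 345 °C → 345 + 273.15 = 618.15 K.
The second-law ceiling is the Carnot efficiency, η_max = 1 − T_C/T_H = 1 − 308.00/618.15 = 0.5017.
W_max = η_max · Q_H = 0.5017 × 606 = 304 kJ.

W_max ≈ 304 kJ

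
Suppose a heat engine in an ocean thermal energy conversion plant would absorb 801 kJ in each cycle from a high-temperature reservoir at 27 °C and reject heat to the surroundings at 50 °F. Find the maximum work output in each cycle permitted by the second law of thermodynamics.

T_H = 27 °C → 27 + 273.15 = 300.15 K.
T_C = 50 °F → (50 − 32) × 5/9 = 10.00 °C = 283.15 K.
No engine can exceed the Carnot limit: η_max = 1 − T_C/T_H = 1 − 283.15/300.15 = 0.0566.
W_max = η_max · Q_H = 0.0566 × 801 = 45.4 kJ.

W_max ≈ 45.4 kJ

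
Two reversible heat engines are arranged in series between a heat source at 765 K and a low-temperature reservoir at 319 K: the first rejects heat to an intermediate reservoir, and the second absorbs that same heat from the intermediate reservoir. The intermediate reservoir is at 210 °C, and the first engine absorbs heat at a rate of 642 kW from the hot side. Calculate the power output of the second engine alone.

T_m = 210 °C → 210 + 273.15 = 483.15 K.
Heat entering the second stage: Q_m = Q_H·(T_m/T_H) = 642 × 483.15/765.00 = 405.5 kW.
Second-stage efficiency η₂ = 1 − T_C/T_m = 1 − 319.00/483.15 = 0.3397, so W₂ = η₂·Q_m = 137.8 kW.

Ẇ₂ ≈ 137.8 kW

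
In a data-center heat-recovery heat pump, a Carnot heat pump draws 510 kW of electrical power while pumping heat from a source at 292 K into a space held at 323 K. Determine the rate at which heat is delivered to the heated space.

For a reversible heat pump, COP_HP = T_H/(T_H − T_C) = 323.00/31.00 = 10.4194.
Q_H = COP_HP · W = 10.4194 × 510 = 5314 kW.

Q̇_H ≈ 5314 kW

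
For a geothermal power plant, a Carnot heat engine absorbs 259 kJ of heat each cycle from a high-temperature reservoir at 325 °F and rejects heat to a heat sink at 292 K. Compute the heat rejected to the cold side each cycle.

T_H = 325 °F → (325 − 32) × 5/9 = 162.78 °C = 435.93 K.
Carnot efficiency: η = 1 − T_C/T_H = 1 − 292.00/435.93 = 0.3302.
For a reversible cycle Q_C/Q_H = T_C/T_H, so Q_C = 259 × 292.00/435.93 = 173.5 kJ.

Q_C ≈ 173.5 kJ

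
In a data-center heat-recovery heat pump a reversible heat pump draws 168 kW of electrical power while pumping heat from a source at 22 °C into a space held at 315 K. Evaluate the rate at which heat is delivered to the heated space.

Q̇_H ≈ 2670 kW

T_C = 22 °C → 22 + 273.15 = 295.15 K.
For a reversible heat pump, COP_HP = T_H/(T_H − T_C) = 315.00/19.85 = 15.8690.
Q_H = COP_HP · W = 15.8690 × 168 = 2670 kW.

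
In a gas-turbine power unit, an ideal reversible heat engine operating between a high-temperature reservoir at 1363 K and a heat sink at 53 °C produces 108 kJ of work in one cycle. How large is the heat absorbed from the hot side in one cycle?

T_C = 53 °C → 53 + 273.15 = 326.15 K.
The Carnot efficiency is η = 1 − T_C/T_H = 1 − 326.15/1363.00 = 0.7607.
Q_H = W/η = 108/0.7607 = 142 kJ.

Q_H ≈ 142 kJ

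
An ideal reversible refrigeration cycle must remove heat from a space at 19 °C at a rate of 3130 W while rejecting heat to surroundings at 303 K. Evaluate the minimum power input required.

Ẇ_in ≈ 116 W

T_C = 19 °C → 19 + 273.15 = 292.15 K.
The reversible coefficient of performance is COP_R = T_C/(T_H − T_C) = 292.15/10.85 = 26.9263.
W = Q_C/COP_R = 3130/26.9263 = 116 W.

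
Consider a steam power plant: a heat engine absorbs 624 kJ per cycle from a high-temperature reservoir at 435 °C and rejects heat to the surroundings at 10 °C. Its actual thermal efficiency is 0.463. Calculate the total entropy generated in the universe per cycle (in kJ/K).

ΔS_univ ≈ 0.3023 kJ/K

T_H = 435 °C → 435 + 273.15 = 708.15 K.
T_C = 10 °C → 10 + 273.15 = 283.15 K.
W = η·Q_H = 0.463 × 624 = 288.9 kJ, so Q_C = Q_H − W = 335.1 kJ.
The hot reservoir loses entropy Q_H/T_H = 624/708.15 = 0.8812 kJ/K; the cold reservoir gains Q_C/T_C = 335.1/283.15 = 1.183 kJ/K.
ΔS_univ = −Q_H/T_H + Q_C/T_C = 0.3023 kJ/K (> 0, since η = 0.463 < η_Carnot = 0.600).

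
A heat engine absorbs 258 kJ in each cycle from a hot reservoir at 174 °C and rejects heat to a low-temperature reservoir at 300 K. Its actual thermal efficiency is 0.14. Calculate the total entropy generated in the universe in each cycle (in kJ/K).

T_H = 174 °C → 174 + 273.15 = 447.15 K.
W = η·Q_H = 0.14 × 258 = 36.12 kJ, so Q_C = Q_H − W = 221.9 kJ.
Entropy balance on the reservoirs: −Q_H/T_H = -0.5770 kJ/K, +Q_C/T_C = 0.7396 kJ/K.
ΔS_univ = −Q_H/T_H + Q_C/T_C = 0.163 kJ/K (> 0, since η = 0.14 < η_Carnot = 0.329).

ΔS_univ ≈ 0.163 kJ/K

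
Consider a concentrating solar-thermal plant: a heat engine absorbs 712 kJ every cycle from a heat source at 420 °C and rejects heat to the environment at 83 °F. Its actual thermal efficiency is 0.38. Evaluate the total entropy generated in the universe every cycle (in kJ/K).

T_H = 420 °C → 420 + 273.15 = 693.15 K.
T_C = 83 °F → (83 − 32) × 5/9 = 28.33 °C = 301.48 K.
W = η·Q_H = 0.38 × 712 = 270.6 kJ, so Q_C = Q_H − W = 441.4 kJ.
Entropy balance on the reservoirs: −Q_H/T_H = -1.027 kJ/K, +Q_C/T_C = 1.464 kJ/K.
ΔS_univ = −Q_H/T_H + Q_C/T_C = 0.437 kJ/K (> 0, since η = 0.38 < η_Carnot = 0.565).

ΔS_univ ≈ 0.437 kJ/K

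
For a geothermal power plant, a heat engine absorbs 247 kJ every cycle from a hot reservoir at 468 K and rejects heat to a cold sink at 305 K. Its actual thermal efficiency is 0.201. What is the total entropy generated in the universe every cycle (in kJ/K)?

ΔS_univ ≈ 0.1193 kJ/K

W = η·Q_H = 0.201 × 247 = 49.65 kJ, so Q_C = Q_H − W = 197.4 kJ.
Reservoir entropy changes: ΔS_H = −Q_H/T_H = −247/468.00 = -0.5278 kJ/K and ΔS_C = +Q_C/T_C = 197.4/305.00 = 0.6471 kJ/K.
ΔS_univ = −Q_H/T_H + Q_C/T_C = 0.1193 kJ/K (> 0, since η = 0.201 < η_Carnot = 0.348).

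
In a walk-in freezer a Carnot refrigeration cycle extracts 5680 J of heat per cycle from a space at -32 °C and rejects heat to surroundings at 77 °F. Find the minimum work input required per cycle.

T_H = 77 °F → (77 − 32) × 5/9 = 25.00 °C = 298.15 K.
T_C = -32 °C → -32 + 273.15 = 241.15 K.
The reversible coefficient of performance is COP_R = T_C/(T_H − T_C) = 241.15/57.00 = 4.2307.
W = Q_C/COP_R = 5680/4.2307 = 1340 J.

W_in ≈ 1340 J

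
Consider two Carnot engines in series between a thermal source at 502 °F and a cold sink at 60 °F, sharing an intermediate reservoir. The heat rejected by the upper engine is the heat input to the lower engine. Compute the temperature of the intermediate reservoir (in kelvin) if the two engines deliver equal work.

T_m ≈ 411.5 K

T_H = 502 °F → (502 − 32) × 5/9 = 261.11 °C = 534.26 K.
T_C = 60 °F → (60 − 32) × 5/9 = 15.56 °C = 288.71 K.
For reversible stages Q_m = Q_H·(T_m/T_H). Setting W₁ = Q_H(1 − T_m/T_H) equal to W₂ = Q_m(1 − T_C/T_m) = Q_H·(T_m − T_C)/T_H gives T_H − T_m = T_m − T_C, so T_m = (T_H + T_C)/2 = (534.26 + 288.71)/2 = 411.5 K.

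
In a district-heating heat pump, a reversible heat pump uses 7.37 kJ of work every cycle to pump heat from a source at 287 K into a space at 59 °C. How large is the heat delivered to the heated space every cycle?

T_H = 59 °C → 59 + 273.15 = 332.15 K.
For a reversible heat pump, COP_HP = T_H/(T_H − T_C) = 332.15/45.15 = 7.3566.
Q_H = COP_HP · W = 7.3566 × 7.37 = 54.2 kJ.

Q_H ≈ 54.2 kJ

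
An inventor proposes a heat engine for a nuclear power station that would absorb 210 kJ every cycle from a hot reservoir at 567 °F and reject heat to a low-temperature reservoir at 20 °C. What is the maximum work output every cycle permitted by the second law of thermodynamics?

W_max ≈ 102 kJ

T_H = 567 °F → (567 − 32) × 5/9 = 297.22 °C = 570.37 K.
T_C = 20 °C → 20 + 273.15 = 293.15 K.
By the Carnot theorem, η_max = 1 − T_C/T_H = 1 − 293.15/570.37 = 0.4860.
W_max = η_max · Q_H = 0.4860 × 210 = 102 kJ.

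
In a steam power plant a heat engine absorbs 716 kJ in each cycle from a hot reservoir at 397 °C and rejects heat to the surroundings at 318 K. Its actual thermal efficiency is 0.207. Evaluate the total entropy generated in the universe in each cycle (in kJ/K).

ΔS_univ ≈ 0.717 kJ/K

T_H = 397 °C → 397 + 273.15 = 670.15 K.
W = η·Q_H = 0.207 × 716 = 148.2 kJ, so Q_C = Q_H − W = 567.8 kJ.
The hot reservoir loses entropy Q_H/T_H = 716/670.15 = 1.068 kJ/K; the cold reservoir gains Q_C/T_C = 567.8/318.00 = 1.785 kJ/K.
ΔS_univ = −Q_H/T_H + Q_C/T_C = 0.717 kJ/K (> 0, since η = 0.207 < η_Carnot = 0.525).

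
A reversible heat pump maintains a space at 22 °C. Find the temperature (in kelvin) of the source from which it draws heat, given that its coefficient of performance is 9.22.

T_H = 22 °C → 22 + 273.15 = 295.15 K.
COP_HP = T_H/(T_H − T_C) ⇒ T_C = T_H·(COP_HP − 1)/COP_HP = 295.15 × (9.22 − 1)/9.22 = 263 K.

T_C ≈ 263 K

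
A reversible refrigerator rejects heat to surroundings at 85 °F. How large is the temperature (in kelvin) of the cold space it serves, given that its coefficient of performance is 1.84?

T_C ≈ 196.0 K

T_H = 85 °F → (85 − 32) × 5/9 = 29.44 °C = 302.59 K.
COP_R = T_C/(T_H − T_C) ⇒ T_C = T_H·COP_R/(1 + COP_R) = 302.59 × 1.84/(1 + 1.84) = 196.0 K.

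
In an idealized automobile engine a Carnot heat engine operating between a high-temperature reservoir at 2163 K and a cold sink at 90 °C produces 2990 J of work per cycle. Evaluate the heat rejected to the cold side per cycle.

Q_C ≈ 603 J

T_C = 90 °C → 90 + 273.15 = 363.15 K.
The Carnot efficiency is η = 1 − T_C/T_H = 1 − 363.15/2163.00 = 0.8321.
Since Q_C/Q_H = T_C/T_H and Q_H = W/η, Q_C = W·T_C/(T_H − T_C) = 2990 × 363.15/1799.85 = 603 J.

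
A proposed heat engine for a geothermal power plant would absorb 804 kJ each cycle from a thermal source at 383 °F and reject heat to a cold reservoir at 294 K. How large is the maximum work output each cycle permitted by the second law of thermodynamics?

T_H = 383 °F → (383 − 32) × 5/9 = 195.00 °C = 468.15 K.
The upper bound on efficiency is η_max = 1 − T_C/T_H = 1 − 294.00/468.15 = 0.3720.
W_max = η_max · Q_H = 0.3720 × 804 = 299 kJ.

W_max ≈ 299 kJ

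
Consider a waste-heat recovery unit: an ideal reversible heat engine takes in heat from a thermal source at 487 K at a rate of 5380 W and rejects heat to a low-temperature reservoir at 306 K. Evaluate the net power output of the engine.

Ẇ ≈ 2000 W

Carnot efficiency: η = 1 − T_C/T_H = 1 − 306.00/487.00 = 0.3717.
W = η·Q_H = 0.3717 × 5380 = 2000 W.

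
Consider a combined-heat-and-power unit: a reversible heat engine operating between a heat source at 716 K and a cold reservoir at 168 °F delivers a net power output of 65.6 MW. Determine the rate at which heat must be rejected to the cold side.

T_C = 168 °F → (168 − 32) × 5/9 = 75.56 °C = 348.71 K.
η_rev = 1 − T_C/T_H = 1 − 348.71/716.00 = 0.5130.
Since Q_C/Q_H = T_C/T_H and Q_H = W/η, Q_C = W·T_C/(T_H − T_C) = 65.6 × 348.71/367.29 = 62.3 MW.

Q̇_C ≈ 62.3 MW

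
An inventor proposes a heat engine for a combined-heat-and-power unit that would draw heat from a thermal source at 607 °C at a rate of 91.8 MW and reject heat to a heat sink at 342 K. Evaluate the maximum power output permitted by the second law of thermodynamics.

T_H = 607 °C → 607 + 273.15 = 880.15 K.
The upper bound on efficiency is η_max = 1 − T_C/T_H = 1 − 342.00/880.15 = 0.6114.
W_max = η_max · Q_H = 0.6114 × 91.8 = 56.13 MW.

Ẇ_max ≈ 56.13 MW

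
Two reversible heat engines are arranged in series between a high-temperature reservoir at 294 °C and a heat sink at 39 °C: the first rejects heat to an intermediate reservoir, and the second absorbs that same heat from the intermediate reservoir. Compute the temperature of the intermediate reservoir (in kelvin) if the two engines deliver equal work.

T_m ≈ 440 K

T_H = 294 °C → 294 + 273.15 = 567.15 K.
T_C = 39 °C → 39 + 273.15 = 312.15 K.
For reversible stages Q_m = Q_H·(T_m/T_H). Setting W₁ = Q_H(1 − T_m/T_H) equal to W₂ = Q_m(1 − T_C/T_m) = Q_H·(T_m − T_C)/T_H gives T_H − T_m = T_m − T_C, so T_m = (T_H + T_C)/2 = (567.15 + 312.15)/2 = 440 K.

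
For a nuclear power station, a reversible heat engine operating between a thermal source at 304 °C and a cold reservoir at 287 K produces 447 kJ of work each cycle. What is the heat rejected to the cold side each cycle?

Q_C ≈ 442 kJ

T_H = 304 °C → 304 + 273.15 = 577.15 K.
For a reversible engine, η = 1 − T_C/T_H = 1 − 287.00/577.15 = 0.5027.
Since Q_C/Q_H = T_C/T_H and Q_H = W/η, Q_C = W·T_C/(T_H − T_C) = 447 × 287.00/290.15 = 442 kJ.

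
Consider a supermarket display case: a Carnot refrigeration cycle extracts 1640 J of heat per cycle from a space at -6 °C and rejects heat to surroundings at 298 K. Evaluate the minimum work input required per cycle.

W_in ≈ 189 J

T_C = -6 °C → -6 + 273.15 = 267.15 K.
Carnot COP: COP_R = T_C/(T_H − T_C) = 267.15/30.85 = 8.6596.
W = Q_C/COP_R = 1640/8.6596 = 189 J.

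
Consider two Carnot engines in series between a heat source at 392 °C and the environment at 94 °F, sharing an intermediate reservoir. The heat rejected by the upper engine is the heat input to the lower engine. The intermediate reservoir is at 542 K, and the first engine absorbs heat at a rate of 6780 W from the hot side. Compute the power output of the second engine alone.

T_H = 392 °C → 392 + 273.15 = 665.15 K.
T_C = 94 °F → (94 − 32) × 5/9 = 34.44 °C = 307.59 K.
Heat entering the second stage: Q_m = Q_H·(T_m/T_H) = 6780 × 542.00/665.15 = 5520 W.
Second-stage efficiency η₂ = 1 − T_C/T_m = 1 − 307.59/542.00 = 0.4325, so W₂ = η₂·Q_m = 2390 W.

Ẇ₂ ≈ 2390 W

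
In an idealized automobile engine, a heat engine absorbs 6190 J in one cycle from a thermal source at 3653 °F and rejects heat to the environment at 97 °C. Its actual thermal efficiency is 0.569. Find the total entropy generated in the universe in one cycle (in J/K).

T_H = 3653 °F → (3653 − 32) × 5/9 = 2011.67 °C = 2284.82 K.
T_C = 97 °C → 97 + 273.15 = 370.15 K.
W = η·Q_H = 0.569 × 6190 = 3522 J, so Q_C = Q_H − W = 2668 J.
Entropy balance on the reservoirs: −Q_H/T_H = -2.709 J/K, +Q_C/T_C = 7.208 J/K.
ΔS_univ = −Q_H/T_H + Q_C/T_C = 4.50 J/K (> 0, since η = 0.569 < η_Carnot = 0.838).

ΔS_univ ≈ 4.50 J/K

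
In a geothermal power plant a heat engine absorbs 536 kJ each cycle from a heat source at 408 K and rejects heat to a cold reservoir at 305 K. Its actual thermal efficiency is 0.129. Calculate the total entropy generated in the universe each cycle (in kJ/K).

ΔS_univ ≈ 0.217 kJ/K

W = η·Q_H = 0.129 × 536 = 69.14 kJ, so Q_C = Q_H − W = 466.9 kJ.
The hot reservoir loses entropy Q_H/T_H = 536/408.00 = 1.314 kJ/K; the cold reservoir gains Q_C/T_C = 466.9/305.00 = 1.531 kJ/K.
ΔS_univ = −Q_H/T_H + Q_C/T_C = 0.217 kJ/K (> 0, since η = 0.129 < η_Carnot = 0.252).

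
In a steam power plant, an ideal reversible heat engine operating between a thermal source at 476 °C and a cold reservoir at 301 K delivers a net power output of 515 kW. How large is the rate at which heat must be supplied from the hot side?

T_H = 476 °C → 476 + 273.15 = 749.15 K.
Carnot efficiency: η = 1 − T_C/T_H = 1 − 301.00/749.15 = 0.5982.
Q_H = W/η = 515/0.5982 = 860.9 kW.

Q̇_H ≈ 860.9 kW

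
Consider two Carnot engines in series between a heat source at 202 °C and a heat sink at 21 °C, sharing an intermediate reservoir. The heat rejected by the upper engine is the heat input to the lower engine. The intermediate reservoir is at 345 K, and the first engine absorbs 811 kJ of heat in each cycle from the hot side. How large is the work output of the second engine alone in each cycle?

T_H = 202 °C → 202 + 273.15 = 475.15 K.
T_C = 21 °C → 21 + 273.15 = 294.15 K.
Heat entering the second stage: Q_m = Q_H·(T_m/T_H) = 811 × 345.00/475.15 = 589 kJ.
Second-stage efficiency η₂ = 1 − T_C/T_m = 1 − 294.15/345.00 = 0.1474, so W₂ = η₂·Q_m = 86.8 kJ.

W₂ ≈ 86.8 kJ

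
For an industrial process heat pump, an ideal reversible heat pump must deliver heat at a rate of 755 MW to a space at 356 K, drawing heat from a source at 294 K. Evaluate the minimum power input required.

COP_HP = T_H/(T_H − T_C) = 356.00/62.00 = 5.7419.
W = Q_H/COP_HP = 755/5.7419 = 131 MW.

Ẇ_in ≈ 131 MW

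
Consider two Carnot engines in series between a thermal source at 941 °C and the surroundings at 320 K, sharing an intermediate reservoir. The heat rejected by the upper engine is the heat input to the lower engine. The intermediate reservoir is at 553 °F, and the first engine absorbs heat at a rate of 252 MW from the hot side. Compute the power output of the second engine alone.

T_H = 941 °C → 941 + 273.15 = 1214.15 K.
T_m = 553 °F → (553 − 32) × 5/9 = 289.44 °C = 562.59 K.
Heat entering the second stage: Q_m = Q_H·(T_m/T_H) = 252 × 562.59/1214.15 = 117 MW.
Second-stage efficiency η₂ = 1 − T_C/T_m = 1 − 320.00/562.59 = 0.4312, so W₂ = η₂·Q_m = 50.4 MW.

Ẇ₂ ≈ 50.4 MW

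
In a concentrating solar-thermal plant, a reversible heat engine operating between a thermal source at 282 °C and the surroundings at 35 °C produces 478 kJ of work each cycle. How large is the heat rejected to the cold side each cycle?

Q_C ≈ 596 kJ

T_H = 282 °C → 282 + 273.15 = 555.15 K.
T_C = 35 °C → 35 + 273.15 = 308.15 K.
Carnot efficiency: η = 1 − T_C/T_H = 1 − 308.15/555.15 = 0.4449.
Since Q_C/Q_H = T_C/T_H and Q_H = W/η, Q_C = W·T_C/(T_H − T_C) = 478 × 308.15/247.00 = 596 kJ.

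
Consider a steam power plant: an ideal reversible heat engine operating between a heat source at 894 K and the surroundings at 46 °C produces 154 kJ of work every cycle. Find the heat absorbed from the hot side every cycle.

Q_H ≈ 239 kJ

T_C = 46 °C → 46 + 273.15 = 319.15 K.
For a reversible engine, η = 1 − T_C/T_H = 1 − 319.15/894.00 = 0.6430.
Q_H = W/η = 154/0.6430 = 239 kJ.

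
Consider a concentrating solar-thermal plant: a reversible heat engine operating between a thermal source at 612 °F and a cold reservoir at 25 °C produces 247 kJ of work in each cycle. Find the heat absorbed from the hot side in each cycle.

Q_H ≈ 494.8 kJ

T_H = 612 °F → (612 − 32) × 5/9 = 322.22 °C = 595.37 K.
T_C = 25 °C → 25 + 273.15 = 298.15 K.
η_rev = 1 − T_C/T_H = 1 − 298.15/595.37 = 0.4992.
Q_H = W/η = 247/0.4992 = 494.8 kJ.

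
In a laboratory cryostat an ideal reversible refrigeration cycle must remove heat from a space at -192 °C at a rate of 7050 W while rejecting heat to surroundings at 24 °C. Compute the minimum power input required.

T_H = 24 °C → 24 + 273.15 = 297.15 K.
T_C = -192 °C → -192 + 273.15 = 81.15 K.
COP_R = T_C/(T_H − T_C) = 81.15/216.00 = 0.3757.
W = Q_C/COP_R = 7050/0.3757 = 18770 W.

Ẇ_in ≈ 18770 W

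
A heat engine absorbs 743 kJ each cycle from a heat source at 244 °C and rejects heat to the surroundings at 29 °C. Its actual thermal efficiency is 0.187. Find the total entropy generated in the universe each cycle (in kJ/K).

ΔS_univ ≈ 0.5625 kJ/K

T_H = 244 °C → 244 + 273.15 = 517.15 K.
T_C = 29 °C → 29 + 273.15 = 302.15 K.
W = η·Q_H = 0.187 × 743 = 138.9 kJ, so Q_C = Q_H − W = 604.1 kJ.
Reservoir entropy changes: ΔS_H = −Q_H/T_H = −743/517.15 = -1.437 kJ/K and ΔS_C = +Q_C/T_C = 604.1/302.15 = 1.999 kJ/K.
ΔS_univ = −Q_H/T_H + Q_C/T_C = 0.5625 kJ/K (> 0, since η = 0.187 < η_Carnot = 0.416).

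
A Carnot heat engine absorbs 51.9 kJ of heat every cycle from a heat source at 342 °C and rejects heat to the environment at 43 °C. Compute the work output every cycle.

T_H = 342 °C → 342 + 273.15 = 615.15 K.
T_C = 43 °C → 43 + 273.15 = 316.15 K.
The Carnot efficiency is η = 1 − T_C/T_H = 1 − 316.15/615.15 = 0.4861.
W = η·Q_H = 0.4861 × 51.9 = 25.23 kJ.

W ≈ 25.23 kJ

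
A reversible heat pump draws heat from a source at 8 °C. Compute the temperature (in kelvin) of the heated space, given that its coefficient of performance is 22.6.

T_H ≈ 294 K

T_C = 8 °C → 8 + 273.15 = 281.15 K.
COP_HP = T_H/(T_H − T_C) ⇒ T_H = T_C·COP_HP/(COP_HP − 1) = 281.15 × 22.6/(22.6 − 1) = 294 K.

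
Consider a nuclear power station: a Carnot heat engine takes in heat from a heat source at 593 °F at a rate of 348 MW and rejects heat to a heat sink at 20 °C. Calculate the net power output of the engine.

T_H = 593 °F → (593 − 32) × 5/9 = 311.67 °C = 584.82 K.
T_C = 20 °C → 20 + 273.15 = 293.15 K.
The Carnot efficiency is η = 1 − T_C/T_H = 1 − 293.15/584.82 = 0.4987.
W = η·Q_H = 0.4987 × 348 = 174 MW.

Ẇ ≈ 174 MW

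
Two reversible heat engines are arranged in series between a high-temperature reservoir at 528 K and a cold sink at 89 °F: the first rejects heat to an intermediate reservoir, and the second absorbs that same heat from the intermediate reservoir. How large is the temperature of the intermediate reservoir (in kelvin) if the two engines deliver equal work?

T_m ≈ 416.4 K

T_C = 89 °F → (89 − 32) × 5/9 = 31.67 °C = 304.82 K.
For reversible stages Q_m = Q_H·(T_m/T_H). Setting W₁ = Q_H(1 − T_m/T_H) equal to W₂ = Q_m(1 − T_C/T_m) = Q_H·(T_m − T_C)/T_H gives T_H − T_m = T_m − T_C, so T_m = (T_H + T_C)/2 = (528.00 + 304.82)/2 = 416.4 K.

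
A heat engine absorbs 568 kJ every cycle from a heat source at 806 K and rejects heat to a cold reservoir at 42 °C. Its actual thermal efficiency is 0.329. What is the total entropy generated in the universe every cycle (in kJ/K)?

ΔS_univ ≈ 0.505 kJ/K

T_C = 42 °C → 42 + 273.15 = 315.15 K.
W = η·Q_H = 0.329 × 568 = 186.9 kJ, so Q_C = Q_H − W = 381.1 kJ.
Reservoir entropy changes: ΔS_H = −Q_H/T_H = −568/806.00 = -0.7047 kJ/K and ΔS_C = +Q_C/T_C = 381.1/315.15 = 1.209 kJ/K.
ΔS_univ = −Q_H/T_H + Q_C/T_C = 0.505 kJ/K (> 0, since η = 0.329 < η_Carnot = 0.609).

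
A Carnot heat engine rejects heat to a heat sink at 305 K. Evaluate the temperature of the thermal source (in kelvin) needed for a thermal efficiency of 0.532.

From η = 1 − T_C/T_H, solving for T_H gives T_H = T_C/(1 − η) = 305.00/(1 − 0.532) = 652 K.

T_H ≈ 652 K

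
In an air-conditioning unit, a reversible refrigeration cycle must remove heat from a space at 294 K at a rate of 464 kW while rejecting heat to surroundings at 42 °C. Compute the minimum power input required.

T_H = 42 °C → 42 + 273.15 = 315.15 K.
Carnot COP: COP_R = T_C/(T_H − T_C) = 294.00/21.15 = 13.9007.
W = Q_C/COP_R = 464/13.9007 = 33.38 kW.

Ẇ_in ≈ 33.38 kW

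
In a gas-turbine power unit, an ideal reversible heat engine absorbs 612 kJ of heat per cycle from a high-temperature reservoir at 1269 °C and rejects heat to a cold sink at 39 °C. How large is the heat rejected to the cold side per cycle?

Q_C ≈ 124 kJ

T_H = 1269 °C → 1269 + 273.15 = 1542.15 K.
T_C = 39 °C → 39 + 273.15 = 312.15 K.
The Carnot efficiency is η = 1 − T_C/T_H = 1 − 312.15/1542.15 = 0.7976.
For a reversible cycle Q_C/Q_H = T_C/T_H, so Q_C = 612 × 312.15/1542.15 = 124 kJ.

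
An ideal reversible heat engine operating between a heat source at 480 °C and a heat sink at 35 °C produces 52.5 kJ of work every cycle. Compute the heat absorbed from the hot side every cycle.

Q_H ≈ 88.9 kJ

T_H = 480 °C → 480 + 273.15 = 753.15 K.
T_C = 35 °C → 35 + 273.15 = 308.15 K.
Since the cycle is reversible, η = 1 − T_C/T_H = 1 − 308.15/753.15 = 0.5909.
Q_H = W/η = 52.5/0.5909 = 88.9 kJ.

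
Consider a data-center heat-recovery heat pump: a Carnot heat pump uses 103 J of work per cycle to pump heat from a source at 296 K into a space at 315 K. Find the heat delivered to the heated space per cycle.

Q_H ≈ 1710 J

Reversible heating COP: COP_HP = T_H/(T_H − T_C) = 315.00/19.00 = 16.5789.
Q_H = COP_HP · W = 16.5789 × 103 = 1710 J.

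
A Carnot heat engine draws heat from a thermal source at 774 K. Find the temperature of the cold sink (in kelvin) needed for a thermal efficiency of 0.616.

From η = 1 − T_C/T_H, T_C = T_H·(1 − η) = 774.00 × (1 − 0.616) = 297.2 K.

T_C ≈ 297.2 K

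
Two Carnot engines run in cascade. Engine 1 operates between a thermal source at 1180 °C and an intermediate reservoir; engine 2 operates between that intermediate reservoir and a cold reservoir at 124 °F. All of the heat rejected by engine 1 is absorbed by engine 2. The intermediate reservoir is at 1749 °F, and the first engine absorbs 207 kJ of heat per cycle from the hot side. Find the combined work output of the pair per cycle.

W_total ≈ 161 kJ

T_H = 1180 °C → 1180 + 273.15 = 1453.15 K.
T_C = 124 °F → (124 − 32) × 5/9 = 51.11 °C = 324.26 K.
Two reversible stages in series are equivalent to a single Carnot engine between T_H and T_C, so η_total = 1 − T_C/T_H = 1 − 324.26/1453.15 = 0.7769.
W_total = η_total · Q_H = 0.7769 × 207 = 161 kJ.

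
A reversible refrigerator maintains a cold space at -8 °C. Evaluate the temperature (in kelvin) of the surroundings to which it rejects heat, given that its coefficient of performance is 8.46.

T_H ≈ 296.5 K

T_C = -8 °C → -8 + 273.15 = 265.15 K.
COP_R = T_C/(T_H − T_C) ⇒ T_H = T_C·(1 + 1/COP_R) = 265.15 × (1 + 1/8.46) = 296.5 K.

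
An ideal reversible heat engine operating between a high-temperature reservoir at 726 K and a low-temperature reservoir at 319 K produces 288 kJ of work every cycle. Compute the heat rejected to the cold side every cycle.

The Carnot efficiency is η = 1 − T_C/T_H = 1 − 319.00/726.00 = 0.5606.
Since Q_C/Q_H = T_C/T_H and Q_H = W/η, Q_C = W·T_C/(T_H − T_C) = 288 × 319.00/407.00 = 226 kJ.

Q_C ≈ 226 kJ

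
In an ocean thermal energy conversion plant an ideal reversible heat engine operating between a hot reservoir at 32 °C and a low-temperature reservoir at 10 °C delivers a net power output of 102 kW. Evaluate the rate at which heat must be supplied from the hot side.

Q̇_H ≈ 1410 kW

T_H = 32 °C → 32 + 273.15 = 305.15 K.
T_C = 10 °C → 10 + 273.15 = 283.15 K.
The Carnot efficiency is η = 1 − T_C/T_H = 1 − 283.15/305.15 = 0.0721.
Q_H = W/η = 102/0.0721 = 1410 kW.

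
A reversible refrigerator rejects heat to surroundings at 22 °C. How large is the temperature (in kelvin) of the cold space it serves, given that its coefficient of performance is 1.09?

T_H = 22 °C → 22 + 273.15 = 295.15 K.
COP_R = T_C/(T_H − T_C) ⇒ T_C = T_H·COP_R/(1 + COP_R) = 295.15 × 1.09/(1 + 1.09) = 154 K.

T_C ≈ 154 K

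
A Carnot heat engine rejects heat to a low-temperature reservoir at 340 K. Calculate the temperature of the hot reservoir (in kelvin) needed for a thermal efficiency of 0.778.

T_H ≈ 1532 K

From η = 1 − T_C/T_H, solving for T_H gives T_H = T_C/(1 − η) = 340.00/(1 − 0.778) = 1532 K.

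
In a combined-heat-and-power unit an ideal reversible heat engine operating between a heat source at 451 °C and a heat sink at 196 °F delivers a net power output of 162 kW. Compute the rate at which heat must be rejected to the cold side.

Q̇_C ≈ 164.0 kW

T_H = 451 °C → 451 + 273.15 = 724.15 K.
T_C = 196 °F → (196 − 32) × 5/9 = 91.11 °C = 364.26 K.
Since the cycle is reversible, η = 1 − T_C/T_H = 1 − 364.26/724.15 = 0.4970.
Since Q_C/Q_H = T_C/T_H and Q_H = W/η, Q_C = W·T_C/(T_H − T_C) = 162 × 364.26/359.89 = 164.0 kW.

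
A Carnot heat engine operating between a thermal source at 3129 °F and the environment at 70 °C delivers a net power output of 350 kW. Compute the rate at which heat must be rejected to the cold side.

T_H = 3129 °F → (3129 − 32) × 5/9 = 1720.56 °C = 1993.71 K.
T_C = 70 °C → 70 + 273.15 = 343.15 K.
η_rev = 1 − T_C/T_H = 1 − 343.15/1993.71 = 0.8279.
Since Q_C/Q_H = T_C/T_H and Q_H = W/η, Q_C = W·T_C/(T_H − T_C) = 350 × 343.15/1650.56 = 72.8 kW.

Q̇_C ≈ 72.8 kW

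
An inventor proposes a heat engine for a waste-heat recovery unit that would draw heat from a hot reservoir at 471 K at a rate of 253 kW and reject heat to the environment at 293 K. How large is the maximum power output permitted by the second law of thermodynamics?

Ẇ_max ≈ 95.61 kW

The second-law ceiling is the Carnot efficiency, η_max = 1 − T_C/T_H = 1 − 293.00/471.00 = 0.3779.
W_max = η_max · Q_H = 0.3779 × 253 = 95.61 kW.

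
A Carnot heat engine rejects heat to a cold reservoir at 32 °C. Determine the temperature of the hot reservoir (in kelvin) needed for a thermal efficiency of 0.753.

T_H ≈ 1240 K

T_C = 32 °C → 32 + 273.15 = 305.15 K.
From η = 1 − T_C/T_H, solving for T_H gives T_H = T_C/(1 − η) = 305.15/(1 − 0.753) = 1240 K.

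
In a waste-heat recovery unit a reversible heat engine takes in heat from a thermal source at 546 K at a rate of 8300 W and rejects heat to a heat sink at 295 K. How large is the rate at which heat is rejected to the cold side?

Q̇_C ≈ 4480 W

Carnot efficiency: η = 1 − T_C/T_H = 1 − 295.00/546.00 = 0.4597.
For a reversible cycle Q_C/Q_H = T_C/T_H, so Q_C = 8300 × 295.00/546.00 = 4480 W.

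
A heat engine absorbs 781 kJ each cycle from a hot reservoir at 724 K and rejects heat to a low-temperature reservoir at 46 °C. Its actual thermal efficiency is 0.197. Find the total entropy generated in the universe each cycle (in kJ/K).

ΔS_univ ≈ 0.8863 kJ/K

T_C = 46 °C → 46 + 273.15 = 319.15 K.
W = η·Q_H = 0.197 × 781 = 153.9 kJ, so Q_C = Q_H − W = 627.1 kJ.
The hot reservoir loses entropy Q_H/T_H = 781/724.00 = 1.079 kJ/K; the cold reservoir gains Q_C/T_C = 627.1/319.15 = 1.965 kJ/K.
ΔS_univ = −Q_H/T_H + Q_C/T_C = 0.8863 kJ/K (> 0, since η = 0.197 < η_Carnot = 0.559).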